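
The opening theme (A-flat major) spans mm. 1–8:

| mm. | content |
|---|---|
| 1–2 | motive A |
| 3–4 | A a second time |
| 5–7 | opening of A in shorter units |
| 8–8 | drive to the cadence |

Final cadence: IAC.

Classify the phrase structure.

Basic idea (mm. 1-2) + its repetition (bars 3-4) form the presentation; fragmentation and cadence (measures 5–8) form the continuation — the 8-bar whole is a sentence.

sentence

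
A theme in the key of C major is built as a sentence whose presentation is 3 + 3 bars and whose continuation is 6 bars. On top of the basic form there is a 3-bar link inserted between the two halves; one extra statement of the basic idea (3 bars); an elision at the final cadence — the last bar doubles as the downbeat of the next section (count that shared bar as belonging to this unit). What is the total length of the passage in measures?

18 measures

Basic sentence: 3 + 3 + 6 = 12 bars.
12 (basic form) + 3 (link) + 3 (extra statement) = 18.
The elision shares a bar with the next section but does not change this unit's count.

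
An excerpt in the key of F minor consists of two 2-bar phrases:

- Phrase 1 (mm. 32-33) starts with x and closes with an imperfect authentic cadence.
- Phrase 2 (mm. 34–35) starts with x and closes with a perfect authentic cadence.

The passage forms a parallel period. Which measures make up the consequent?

measures 34–35

The phrase ending with the weaker cadence (imperfect authentic cadence) is the antecedent; the one ending more conclusively (perfect authentic cadence) is the consequent. The consequent is measures 34–35.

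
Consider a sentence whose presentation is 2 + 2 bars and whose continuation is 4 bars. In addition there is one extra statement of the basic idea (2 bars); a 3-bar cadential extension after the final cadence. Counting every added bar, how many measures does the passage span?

Basic sentence: 2 + 2 + 4 = 8 bars.
8 (basic form) + 2 (extra statement) + 3 (cadential extension) = 13.

13 measures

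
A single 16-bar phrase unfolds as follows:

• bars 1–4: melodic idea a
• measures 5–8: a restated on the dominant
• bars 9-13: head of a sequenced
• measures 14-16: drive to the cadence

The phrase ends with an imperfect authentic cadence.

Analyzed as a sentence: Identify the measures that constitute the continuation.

measures 9–16

After the presentation (mm. 1–8), the continuation covers the fragmentation through the cadence: mm. 9-16.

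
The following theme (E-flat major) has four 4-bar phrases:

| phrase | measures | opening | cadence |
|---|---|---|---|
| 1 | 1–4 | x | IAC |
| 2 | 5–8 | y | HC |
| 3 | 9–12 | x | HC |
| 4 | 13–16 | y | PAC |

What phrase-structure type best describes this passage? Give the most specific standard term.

parallel double period

Four phrases in two halves: the first half (mm. 1–8) ends with a half cadence, the second (measures 9-16) with a perfect authentic cadence — a large antecedent–consequent pair, i.e. a double period.
Phrase 3 begins with the same material as phrase 1, making it parallel.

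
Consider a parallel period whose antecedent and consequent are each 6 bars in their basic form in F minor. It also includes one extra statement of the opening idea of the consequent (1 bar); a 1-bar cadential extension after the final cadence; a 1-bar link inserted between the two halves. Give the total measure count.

Basic parallel period: 6 + 6 = 12 bars.
12 (basic form) + 1 (extra statement) + 1 (cadential extension) + 1 (link) = 15.

15 measures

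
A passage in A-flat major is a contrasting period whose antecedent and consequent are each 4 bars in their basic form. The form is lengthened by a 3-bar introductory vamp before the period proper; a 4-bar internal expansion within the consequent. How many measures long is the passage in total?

15 measures

Basic contrasting period: 4 + 4 = 8 bars.
8 (basic form) + 3 (introduction) + 4 (internal expansion) = 15.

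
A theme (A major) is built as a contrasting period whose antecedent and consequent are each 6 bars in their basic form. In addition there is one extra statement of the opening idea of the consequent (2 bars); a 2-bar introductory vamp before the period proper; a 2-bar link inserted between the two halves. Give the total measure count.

18 measures

Basic contrasting period: 6 + 6 = 12 bars.
12 (basic form) + 2 (extra statement) + 2 (introduction) + 2 (link) = 18.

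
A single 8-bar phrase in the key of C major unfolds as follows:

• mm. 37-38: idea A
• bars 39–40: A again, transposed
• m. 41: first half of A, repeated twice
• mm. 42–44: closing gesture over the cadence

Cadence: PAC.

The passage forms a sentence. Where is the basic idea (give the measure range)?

The presentation of a sentence is the basic idea (mm. 37–38) plus its repetition (measures 39-40); the basic idea is therefore bars 37–38.

measures 37–38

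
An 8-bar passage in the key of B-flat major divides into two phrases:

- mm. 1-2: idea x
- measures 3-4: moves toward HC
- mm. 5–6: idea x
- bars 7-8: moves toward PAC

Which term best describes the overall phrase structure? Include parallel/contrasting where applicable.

Phrase 1 ends with a half cadence (weaker) and phrase 2 with a perfect authentic cadence (stronger): antecedent + consequent = a period.
The two phrases open with the same material (x / x), so the period is parallel.

parallel period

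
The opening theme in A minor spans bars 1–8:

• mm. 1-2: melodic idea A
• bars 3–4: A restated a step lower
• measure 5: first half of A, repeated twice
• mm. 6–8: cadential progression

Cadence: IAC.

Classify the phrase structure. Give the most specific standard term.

Basic idea (measures 1–2) + its repetition (measures 3–4) form the presentation; fragmentation and cadence (mm. 5–8) form the continuation — the 8-bar whole is a sentence.

sentence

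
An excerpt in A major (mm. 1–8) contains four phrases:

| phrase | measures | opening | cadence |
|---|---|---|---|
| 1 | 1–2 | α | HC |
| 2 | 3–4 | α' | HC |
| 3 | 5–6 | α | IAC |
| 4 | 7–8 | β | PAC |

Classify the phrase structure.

Four phrases in two halves: the first half (measures 1–4) ends with a half cadence, the second (mm. 5–8) with a perfect authentic cadence — a large antecedent–consequent pair, i.e. a double period.
Phrase 3 begins with the same material as phrase 1, making it parallel.

parallel double period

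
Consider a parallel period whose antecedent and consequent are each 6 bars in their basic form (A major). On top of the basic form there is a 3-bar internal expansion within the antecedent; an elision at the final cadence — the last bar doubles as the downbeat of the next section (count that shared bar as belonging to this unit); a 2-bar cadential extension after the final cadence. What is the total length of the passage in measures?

Basic parallel period: 6 + 6 = 12 bars.
12 (basic form) + 3 (internal expansion) + 2 (cadential extension) = 17.
The elision shares a bar with the next section but does not change this unit's count.

17 measures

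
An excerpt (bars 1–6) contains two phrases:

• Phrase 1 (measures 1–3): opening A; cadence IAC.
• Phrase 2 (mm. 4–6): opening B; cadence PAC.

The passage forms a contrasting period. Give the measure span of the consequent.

measures 4–6

The phrase ending with the weaker cadence (imperfect authentic cadence) is the antecedent; the one ending more conclusively (perfect authentic cadence) is the consequent. The consequent is measures 4–6.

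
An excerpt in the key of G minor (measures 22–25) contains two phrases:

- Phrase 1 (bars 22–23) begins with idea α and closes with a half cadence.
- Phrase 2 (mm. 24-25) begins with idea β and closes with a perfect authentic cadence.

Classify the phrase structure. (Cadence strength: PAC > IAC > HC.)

Phrase 1 ends with a half cadence (weaker) and phrase 2 with a perfect authentic cadence (stronger): antecedent + consequent = a period.
The two phrases open with different material (α / β), so the period is contrasting.

contrasting period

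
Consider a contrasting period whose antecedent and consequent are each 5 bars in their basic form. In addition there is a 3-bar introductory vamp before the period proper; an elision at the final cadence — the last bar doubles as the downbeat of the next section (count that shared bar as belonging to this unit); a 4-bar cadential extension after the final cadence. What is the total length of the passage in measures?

Basic contrasting period: 5 + 5 = 10 bars.
10 (basic form) + 3 (introduction) + 4 (cadential extension) = 17.
The elision shares a bar with the next section but does not change this unit's count.

17 measures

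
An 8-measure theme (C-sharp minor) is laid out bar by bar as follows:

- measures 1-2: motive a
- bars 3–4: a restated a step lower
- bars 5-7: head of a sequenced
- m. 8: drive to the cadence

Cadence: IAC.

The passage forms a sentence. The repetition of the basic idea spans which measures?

The presentation of a sentence is the basic idea (measures 1–2) plus its repetition (mm. 3-4); the repetition of the basic idea is therefore measures 3–4.

measures 3–4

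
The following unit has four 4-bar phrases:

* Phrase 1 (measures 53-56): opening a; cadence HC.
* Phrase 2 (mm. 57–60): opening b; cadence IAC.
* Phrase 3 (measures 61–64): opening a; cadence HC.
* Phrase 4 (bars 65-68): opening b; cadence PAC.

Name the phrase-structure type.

parallel double period

Four phrases in two halves: the first half (mm. 53–60) ends with an imperfect authentic cadence, the second (measures 61–68) with a perfect authentic cadence — a large antecedent–consequent pair, i.e. a double period.
Phrase 3 begins with the same material as phrase 1, making it parallel.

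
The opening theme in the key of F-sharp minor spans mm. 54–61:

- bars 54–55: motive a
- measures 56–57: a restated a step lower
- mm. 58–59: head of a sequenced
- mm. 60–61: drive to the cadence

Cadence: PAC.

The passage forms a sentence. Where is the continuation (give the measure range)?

measures 58–61

After the presentation (bars 54-57), the continuation covers the fragmentation through the cadence: mm. 58-61.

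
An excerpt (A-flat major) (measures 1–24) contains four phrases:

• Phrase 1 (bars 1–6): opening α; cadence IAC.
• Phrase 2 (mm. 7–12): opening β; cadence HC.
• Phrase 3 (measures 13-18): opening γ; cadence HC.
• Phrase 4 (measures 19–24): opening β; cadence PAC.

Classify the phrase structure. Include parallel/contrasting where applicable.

Four phrases in two halves: the first half (bars 1-12) ends with a half cadence, the second (mm. 13-24) with a perfect authentic cadence — a large antecedent–consequent pair, i.e. a double period.
Phrase 3 begins with different material from phrase 1, making it contrasting.

contrasting double period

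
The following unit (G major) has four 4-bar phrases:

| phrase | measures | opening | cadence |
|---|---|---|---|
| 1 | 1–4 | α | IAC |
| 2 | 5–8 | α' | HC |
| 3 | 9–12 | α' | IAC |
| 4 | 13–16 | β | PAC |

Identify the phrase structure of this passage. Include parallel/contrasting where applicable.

Four phrases in two halves: the first half (bars 1-8) ends with a half cadence, the second (measures 9-16) with a perfect authentic cadence — a large antecedent–consequent pair, i.e. a double period.
Phrase 3 begins with the same material as phrase 1, making it parallel.

parallel double period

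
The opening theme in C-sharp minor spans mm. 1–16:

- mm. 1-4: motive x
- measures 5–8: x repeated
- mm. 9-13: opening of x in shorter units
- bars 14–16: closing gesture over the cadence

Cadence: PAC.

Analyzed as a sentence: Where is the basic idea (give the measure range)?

The presentation of a sentence is the basic idea (mm. 1–4) plus its repetition (mm. 5–8); the basic idea is therefore measures 1–4.

measures 1–4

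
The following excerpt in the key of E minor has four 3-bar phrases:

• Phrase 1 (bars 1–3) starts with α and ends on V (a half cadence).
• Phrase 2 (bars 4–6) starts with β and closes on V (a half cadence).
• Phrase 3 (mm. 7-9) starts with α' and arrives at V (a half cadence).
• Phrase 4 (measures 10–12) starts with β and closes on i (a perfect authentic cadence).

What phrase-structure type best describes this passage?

parallel double period

Four phrases in two halves: the first half (bars 1–6) ends with a half cadence, the second (mm. 7–12) with a perfect authentic cadence — a large antecedent–consequent pair, i.e. a double period.
Phrase 3 begins with the same material as phrase 1, making it parallel.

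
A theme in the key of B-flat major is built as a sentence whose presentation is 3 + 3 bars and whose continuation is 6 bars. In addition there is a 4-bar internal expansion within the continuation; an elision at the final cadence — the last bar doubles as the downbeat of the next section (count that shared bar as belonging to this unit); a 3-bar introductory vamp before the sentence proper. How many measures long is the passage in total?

Basic sentence: 3 + 3 + 6 = 12 bars.
12 (basic form) + 4 (internal expansion) + 3 (introduction) = 19.
The elision shares a bar with the next section but does not change this unit's count.

19 measures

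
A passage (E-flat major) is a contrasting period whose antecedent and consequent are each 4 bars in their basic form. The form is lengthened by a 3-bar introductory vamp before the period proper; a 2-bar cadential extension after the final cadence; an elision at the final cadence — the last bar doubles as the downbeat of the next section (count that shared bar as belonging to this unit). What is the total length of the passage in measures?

13 measures

Basic contrasting period: 4 + 4 = 8 bars.
8 (basic form) + 3 (introduction) + 2 (cadential extension) = 13.
The elision shares a bar with the next section but does not change this unit's count.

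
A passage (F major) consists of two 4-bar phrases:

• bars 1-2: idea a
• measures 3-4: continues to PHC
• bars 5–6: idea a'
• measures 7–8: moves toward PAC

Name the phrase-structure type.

Phrase 1 ends with a Phrygian half cadence (weaker) and phrase 2 with a perfect authentic cadence (stronger): antecedent + consequent = a period.
The two phrases open with the same material (a / a'), so the period is parallel.

parallel period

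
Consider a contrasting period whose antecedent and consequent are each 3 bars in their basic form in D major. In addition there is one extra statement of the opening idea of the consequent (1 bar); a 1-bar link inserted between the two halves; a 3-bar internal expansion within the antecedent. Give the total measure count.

11 measures

Basic contrasting period: 3 + 3 = 6 bars.
6 (basic form) + 1 (extra statement) + 1 (link) + 3 (internal expansion) = 11.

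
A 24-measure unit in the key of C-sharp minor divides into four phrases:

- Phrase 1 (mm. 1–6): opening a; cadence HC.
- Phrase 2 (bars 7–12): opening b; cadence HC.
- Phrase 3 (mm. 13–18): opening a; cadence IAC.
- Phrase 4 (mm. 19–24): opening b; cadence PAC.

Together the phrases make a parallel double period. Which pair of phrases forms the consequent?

In a double period the first pair of phrases (ending half cadence) is the large antecedent and the second pair (ending perfect authentic cadence) is the large consequent; the consequent is phrases 3 and 4.

phrases 3 and 4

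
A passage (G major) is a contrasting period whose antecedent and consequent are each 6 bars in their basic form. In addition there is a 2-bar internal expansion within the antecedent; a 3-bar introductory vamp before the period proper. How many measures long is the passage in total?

17 measures

Basic contrasting period: 6 + 6 = 12 bars.
12 (basic form) + 2 (internal expansion) + 3 (introduction) = 17.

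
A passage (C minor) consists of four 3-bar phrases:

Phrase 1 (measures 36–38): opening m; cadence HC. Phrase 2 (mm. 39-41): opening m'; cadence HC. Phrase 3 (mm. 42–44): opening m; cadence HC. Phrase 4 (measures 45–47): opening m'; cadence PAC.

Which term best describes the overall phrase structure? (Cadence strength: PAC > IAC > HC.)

parallel double period

Four phrases in two halves: the first half (bars 36–41) ends with a half cadence, the second (mm. 42–47) with a perfect authentic cadence — a large antecedent–consequent pair, i.e. a double period.
Phrase 3 begins with the same material as phrase 1, making it parallel.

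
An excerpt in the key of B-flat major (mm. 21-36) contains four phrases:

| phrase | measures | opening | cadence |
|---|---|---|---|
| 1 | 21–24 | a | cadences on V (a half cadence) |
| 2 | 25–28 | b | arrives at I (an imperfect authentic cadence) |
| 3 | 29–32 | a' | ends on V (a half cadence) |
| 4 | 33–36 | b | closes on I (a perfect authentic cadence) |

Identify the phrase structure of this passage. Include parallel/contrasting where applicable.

Four phrases in two halves: the first half (bars 21–28) ends with an imperfect authentic cadence, the second (measures 29-36) with a perfect authentic cadence — a large antecedent–consequent pair, i.e. a double period.
Phrase 3 begins with the same material as phrase 1, making it parallel.

parallel double period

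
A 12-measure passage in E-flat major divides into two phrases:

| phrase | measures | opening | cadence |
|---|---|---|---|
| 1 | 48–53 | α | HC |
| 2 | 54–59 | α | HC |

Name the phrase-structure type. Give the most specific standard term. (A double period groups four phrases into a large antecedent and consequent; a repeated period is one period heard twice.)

Both phrases have the same opening (α) and the same cadence (half cadence): the second is a restatement, not a consequent, so this is a repeated phrase rather than a period.

repeated phrase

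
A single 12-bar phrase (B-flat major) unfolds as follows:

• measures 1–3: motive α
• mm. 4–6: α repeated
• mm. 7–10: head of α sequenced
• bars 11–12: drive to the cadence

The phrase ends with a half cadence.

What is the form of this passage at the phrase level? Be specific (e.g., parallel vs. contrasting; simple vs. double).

sentence

Basic idea (mm. 1–3) + its repetition (measures 4-6) form the presentation; fragmentation and cadence (mm. 7–12) form the continuation — the 12-bar whole is a sentence.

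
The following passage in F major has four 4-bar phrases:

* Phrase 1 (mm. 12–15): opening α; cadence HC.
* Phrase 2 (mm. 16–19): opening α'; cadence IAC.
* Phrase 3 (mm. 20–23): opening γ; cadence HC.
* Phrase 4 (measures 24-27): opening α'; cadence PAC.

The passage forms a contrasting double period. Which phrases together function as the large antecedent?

phrases 1 and 2

In a double period the first pair of phrases (ending imperfect authentic cadence) is the large antecedent and the second pair (ending perfect authentic cadence) is the large consequent; the antecedent is phrases 1 and 2.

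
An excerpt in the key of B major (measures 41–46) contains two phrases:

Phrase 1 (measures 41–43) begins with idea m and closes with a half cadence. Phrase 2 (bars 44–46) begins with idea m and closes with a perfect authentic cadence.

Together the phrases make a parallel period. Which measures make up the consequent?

measures 44–46

The phrase ending with the weaker cadence (half cadence) is the antecedent; the one ending more conclusively (perfect authentic cadence) is the consequent. The consequent is measures 44–46.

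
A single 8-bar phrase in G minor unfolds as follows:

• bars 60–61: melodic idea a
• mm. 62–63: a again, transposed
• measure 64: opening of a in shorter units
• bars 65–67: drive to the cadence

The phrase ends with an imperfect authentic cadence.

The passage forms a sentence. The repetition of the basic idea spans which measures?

measures 62–63

The presentation of a sentence is the basic idea (bars 60–61) plus its repetition (mm. 62-63); the repetition of the basic idea is therefore bars 62–63.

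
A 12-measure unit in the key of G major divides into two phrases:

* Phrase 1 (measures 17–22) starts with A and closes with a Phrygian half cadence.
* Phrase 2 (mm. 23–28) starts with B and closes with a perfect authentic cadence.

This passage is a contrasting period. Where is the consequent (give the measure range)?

measures 23–28

The antecedent is the phrase ending with the weaker cadence (Phrygian half cadence, phrase 1) and the consequent the one ending more conclusively (perfect authentic cadence, phrase 2); the consequent is mm. 23–28.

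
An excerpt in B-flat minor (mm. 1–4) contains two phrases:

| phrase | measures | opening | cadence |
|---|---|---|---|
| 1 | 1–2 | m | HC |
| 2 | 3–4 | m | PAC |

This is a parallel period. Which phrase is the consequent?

phrase 2

The phrase ending with the weaker cadence (half cadence) is the antecedent; the one ending more conclusively (perfect authentic cadence) is the consequent. The consequent is phrase 2.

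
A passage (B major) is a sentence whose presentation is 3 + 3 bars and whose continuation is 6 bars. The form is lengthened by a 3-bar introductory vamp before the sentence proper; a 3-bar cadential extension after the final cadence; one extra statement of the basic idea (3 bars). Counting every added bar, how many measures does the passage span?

21 measures

Basic sentence: 3 + 3 + 6 = 12 bars.
12 (basic form) + 3 (introduction) + 3 (cadential extension) + 3 (extra statement) = 21.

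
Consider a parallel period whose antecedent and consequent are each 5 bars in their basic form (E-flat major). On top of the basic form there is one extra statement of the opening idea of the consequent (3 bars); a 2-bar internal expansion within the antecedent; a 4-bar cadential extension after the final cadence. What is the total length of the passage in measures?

Basic parallel period: 5 + 5 = 10 bars.
10 (basic form) + 3 (extra statement) + 2 (internal expansion) + 4 (cadential extension) = 19.

19 measures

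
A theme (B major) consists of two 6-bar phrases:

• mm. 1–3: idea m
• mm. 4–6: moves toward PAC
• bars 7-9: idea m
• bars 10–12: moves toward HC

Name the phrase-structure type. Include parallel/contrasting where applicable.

The second phrase closes with a half cadence, which is not stronger than the first phrase's perfect authentic cadence; without a weak→strong cadential pair there is no antecedent–consequent relationship, so this is a phrase group rather than a period.

phrase group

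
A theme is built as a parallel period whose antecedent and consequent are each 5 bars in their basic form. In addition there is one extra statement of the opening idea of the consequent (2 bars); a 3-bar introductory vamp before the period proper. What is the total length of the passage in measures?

15 measures

Basic parallel period: 5 + 5 = 10 bars.
10 (basic form) + 2 (extra statement) + 3 (introduction) = 15.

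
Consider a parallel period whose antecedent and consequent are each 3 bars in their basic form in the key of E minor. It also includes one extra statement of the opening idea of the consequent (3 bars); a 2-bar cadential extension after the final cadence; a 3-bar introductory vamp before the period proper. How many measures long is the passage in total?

Basic parallel period: 3 + 3 = 6 bars.
6 (basic form) + 3 (extra statement) + 2 (cadential extension) + 3 (introduction) = 14.

14 measures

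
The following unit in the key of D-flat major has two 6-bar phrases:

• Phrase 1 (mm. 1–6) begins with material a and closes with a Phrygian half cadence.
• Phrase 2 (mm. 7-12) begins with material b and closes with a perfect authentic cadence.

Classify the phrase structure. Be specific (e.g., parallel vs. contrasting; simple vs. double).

Phrase 1 ends with a Phrygian half cadence (weaker) and phrase 2 with a perfect authentic cadence (stronger): antecedent + consequent = a period.
The two phrases open with different material (a / b), so the period is contrasting.

contrasting period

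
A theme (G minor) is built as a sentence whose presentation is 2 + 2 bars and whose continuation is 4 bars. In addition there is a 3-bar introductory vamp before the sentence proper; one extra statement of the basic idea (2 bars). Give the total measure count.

Basic sentence: 2 + 2 + 4 = 8 bars.
8 (basic form) + 3 (introduction) + 2 (extra statement) = 13.

13 measures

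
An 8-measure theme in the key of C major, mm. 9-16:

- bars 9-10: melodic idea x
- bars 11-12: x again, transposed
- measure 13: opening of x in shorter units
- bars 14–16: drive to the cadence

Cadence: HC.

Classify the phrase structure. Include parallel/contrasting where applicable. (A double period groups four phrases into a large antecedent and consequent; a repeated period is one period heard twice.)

sentence

Basic idea (measures 9–10) + its repetition (measures 11–12) form the presentation; fragmentation and cadence (bars 13–16) form the continuation — the 8-bar whole is a sentence.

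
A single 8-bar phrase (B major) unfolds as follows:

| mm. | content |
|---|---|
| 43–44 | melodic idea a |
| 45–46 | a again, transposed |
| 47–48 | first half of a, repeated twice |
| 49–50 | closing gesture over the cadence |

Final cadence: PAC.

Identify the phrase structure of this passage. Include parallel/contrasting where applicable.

sentence

Basic idea (bars 43–44) + its repetition (mm. 45–46) form the presentation; fragmentation and cadence (mm. 47–50) form the continuation — the 8-bar whole is a sentence.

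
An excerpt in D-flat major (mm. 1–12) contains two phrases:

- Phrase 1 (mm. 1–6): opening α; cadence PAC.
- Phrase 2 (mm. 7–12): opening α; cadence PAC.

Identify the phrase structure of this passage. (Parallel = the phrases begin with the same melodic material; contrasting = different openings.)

Both phrases have the same opening (α) and the same cadence (perfect authentic cadence): the second is a restatement, not a consequent, so this is a repeated phrase rather than a period.

repeated phrase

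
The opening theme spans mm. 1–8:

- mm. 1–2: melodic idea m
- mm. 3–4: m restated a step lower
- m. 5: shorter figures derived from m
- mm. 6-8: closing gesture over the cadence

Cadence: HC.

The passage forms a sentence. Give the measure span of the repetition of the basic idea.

The presentation of a sentence is the basic idea (bars 1-2) plus its repetition (measures 3-4); the repetition of the basic idea is therefore bars 3–4.

measures 3–4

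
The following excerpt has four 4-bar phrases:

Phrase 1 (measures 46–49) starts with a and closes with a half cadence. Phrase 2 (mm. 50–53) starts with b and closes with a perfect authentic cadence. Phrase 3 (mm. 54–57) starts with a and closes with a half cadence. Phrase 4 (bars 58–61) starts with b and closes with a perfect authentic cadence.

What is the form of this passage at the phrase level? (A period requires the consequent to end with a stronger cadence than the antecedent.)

repeated period

The cadence pattern HC–PAC–HC–PAC is weak–strong twice, and phrases 3–4 restate phrases 1–2: a period heard twice, not a double period (which would end weakly at phrase 2).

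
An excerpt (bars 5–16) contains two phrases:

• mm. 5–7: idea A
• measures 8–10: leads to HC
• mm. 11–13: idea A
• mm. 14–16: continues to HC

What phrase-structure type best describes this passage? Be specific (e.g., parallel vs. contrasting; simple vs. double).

repeated phrase

Both phrases have the same opening (A) and the same cadence (half cadence): the second is a restatement, not a consequent, so this is a repeated phrase rather than a period.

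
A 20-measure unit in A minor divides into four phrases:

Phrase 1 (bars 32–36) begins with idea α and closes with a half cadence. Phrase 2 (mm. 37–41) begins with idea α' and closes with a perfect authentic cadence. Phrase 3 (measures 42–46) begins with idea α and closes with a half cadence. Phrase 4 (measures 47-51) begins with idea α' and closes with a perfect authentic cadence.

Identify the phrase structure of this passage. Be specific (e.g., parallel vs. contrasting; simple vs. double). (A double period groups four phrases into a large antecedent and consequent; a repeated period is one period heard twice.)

repeated period

The cadence pattern HC–PAC–HC–PAC is weak–strong twice, and phrases 3–4 restate phrases 1–2: a period heard twice, not a double period (which would end weakly at phrase 2).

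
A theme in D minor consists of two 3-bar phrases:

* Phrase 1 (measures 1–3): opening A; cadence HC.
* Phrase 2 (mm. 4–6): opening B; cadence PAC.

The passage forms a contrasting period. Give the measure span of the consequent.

measures 4–6

The antecedent is the phrase ending with the weaker cadence (half cadence, phrase 1) and the consequent the one ending more conclusively (perfect authentic cadence, phrase 2); the consequent is mm. 4–6.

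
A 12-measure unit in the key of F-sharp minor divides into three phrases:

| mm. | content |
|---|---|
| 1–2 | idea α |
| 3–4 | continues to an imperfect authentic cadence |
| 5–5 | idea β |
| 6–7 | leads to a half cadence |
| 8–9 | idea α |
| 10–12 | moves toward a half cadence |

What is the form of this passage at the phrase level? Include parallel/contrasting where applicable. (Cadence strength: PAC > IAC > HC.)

phrase group

The final phrase closes with a half cadence, which is not stronger than the preceding half cadence; the 3 phrases lack an overall antecedent–consequent design and so form a phrase group.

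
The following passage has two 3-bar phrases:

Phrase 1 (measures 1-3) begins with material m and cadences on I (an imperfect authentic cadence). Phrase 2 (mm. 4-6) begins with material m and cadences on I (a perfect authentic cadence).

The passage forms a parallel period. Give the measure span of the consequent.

measures 4–6

The phrase ending with the weaker cadence (imperfect authentic cadence) is the antecedent; the one ending more conclusively (perfect authentic cadence) is the consequent. The consequent is measures 4–6.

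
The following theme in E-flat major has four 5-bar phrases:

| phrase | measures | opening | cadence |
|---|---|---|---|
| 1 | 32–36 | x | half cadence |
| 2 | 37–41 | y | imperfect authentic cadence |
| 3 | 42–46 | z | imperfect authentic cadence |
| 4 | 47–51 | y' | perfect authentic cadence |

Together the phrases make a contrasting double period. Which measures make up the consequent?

In a double period the first pair of phrases (ending imperfect authentic cadence) is the large antecedent and the second pair (ending perfect authentic cadence) is the large consequent; the consequent is measures 42–51.

measures 42–51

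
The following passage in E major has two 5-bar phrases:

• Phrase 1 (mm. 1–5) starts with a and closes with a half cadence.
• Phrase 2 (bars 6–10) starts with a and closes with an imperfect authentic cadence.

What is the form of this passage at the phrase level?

parallel period

Phrase 1 ends with a half cadence (weaker) and phrase 2 with an imperfect authentic cadence (stronger): antecedent + consequent = a period.
The two phrases open with the same material (a / a), so the period is parallel.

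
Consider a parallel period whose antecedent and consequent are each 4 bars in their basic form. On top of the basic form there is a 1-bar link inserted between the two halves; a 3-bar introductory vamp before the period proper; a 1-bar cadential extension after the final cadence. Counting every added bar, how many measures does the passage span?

Basic parallel period: 4 + 4 = 8 bars.
8 (basic form) + 1 (link) + 3 (introduction) + 1 (cadential extension) = 13.

13 measures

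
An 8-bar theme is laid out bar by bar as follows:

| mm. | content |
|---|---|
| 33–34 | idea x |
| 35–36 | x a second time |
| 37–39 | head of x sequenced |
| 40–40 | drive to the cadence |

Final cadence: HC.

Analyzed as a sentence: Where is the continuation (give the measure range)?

measures 37–40

After the presentation (mm. 33–36), the continuation covers the fragmentation through the cadence: measures 37-40.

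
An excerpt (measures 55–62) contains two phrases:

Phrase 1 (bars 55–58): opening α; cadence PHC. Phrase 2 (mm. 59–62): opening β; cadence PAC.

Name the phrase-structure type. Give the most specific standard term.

contrasting period

Phrase 1 ends with a Phrygian half cadence (weaker) and phrase 2 with a perfect authentic cadence (stronger): antecedent + consequent = a period.
The two phrases open with different material (α / β), so the period is contrasting.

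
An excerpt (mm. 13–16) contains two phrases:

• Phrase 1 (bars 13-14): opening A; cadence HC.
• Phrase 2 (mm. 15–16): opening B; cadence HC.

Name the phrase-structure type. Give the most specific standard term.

phrase group

The second phrase closes with a half cadence, which is not stronger than the first phrase's half cadence; without a weak→strong cadential pair there is no antecedent–consequent relationship, so this is a phrase group rather than a period.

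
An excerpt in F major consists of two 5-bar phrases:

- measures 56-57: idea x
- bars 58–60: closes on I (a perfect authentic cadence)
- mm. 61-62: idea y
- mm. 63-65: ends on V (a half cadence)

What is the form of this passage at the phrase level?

phrase group

The second phrase closes with a half cadence, which is not stronger than the first phrase's perfect authentic cadence; without a weak→strong cadential pair there is no antecedent–consequent relationship, so this is a phrase group rather than a period.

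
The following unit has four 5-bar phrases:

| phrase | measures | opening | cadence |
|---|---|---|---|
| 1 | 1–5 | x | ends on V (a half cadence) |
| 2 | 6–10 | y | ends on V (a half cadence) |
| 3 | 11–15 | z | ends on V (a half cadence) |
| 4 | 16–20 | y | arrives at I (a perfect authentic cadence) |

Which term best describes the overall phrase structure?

Four phrases in two halves: the first half (mm. 1-10) ends with a half cadence, the second (measures 11-20) with a perfect authentic cadence — a large antecedent–consequent pair, i.e. a double period.
Phrase 3 begins with different material from phrase 1, making it contrasting.

contrasting double period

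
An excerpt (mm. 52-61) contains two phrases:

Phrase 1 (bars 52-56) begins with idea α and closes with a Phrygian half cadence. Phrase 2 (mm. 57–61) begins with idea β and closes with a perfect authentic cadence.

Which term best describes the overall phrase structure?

Phrase 1 ends with a Phrygian half cadence (weaker) and phrase 2 with a perfect authentic cadence (stronger): antecedent + consequent = a period.
The two phrases open with different material (α / β), so the period is contrasting.

contrasting period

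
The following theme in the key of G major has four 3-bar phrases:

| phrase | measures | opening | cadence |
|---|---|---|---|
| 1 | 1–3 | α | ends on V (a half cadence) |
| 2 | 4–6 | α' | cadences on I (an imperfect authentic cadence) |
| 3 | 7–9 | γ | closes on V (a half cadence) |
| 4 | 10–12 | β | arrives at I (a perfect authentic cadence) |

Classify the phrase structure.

contrasting double period

Four phrases in two halves: the first half (mm. 1–6) ends with an imperfect authentic cadence, the second (bars 7–12) with a perfect authentic cadence — a large antecedent–consequent pair, i.e. a double period.
Phrase 3 begins with different material from phrase 1, making it contrasting.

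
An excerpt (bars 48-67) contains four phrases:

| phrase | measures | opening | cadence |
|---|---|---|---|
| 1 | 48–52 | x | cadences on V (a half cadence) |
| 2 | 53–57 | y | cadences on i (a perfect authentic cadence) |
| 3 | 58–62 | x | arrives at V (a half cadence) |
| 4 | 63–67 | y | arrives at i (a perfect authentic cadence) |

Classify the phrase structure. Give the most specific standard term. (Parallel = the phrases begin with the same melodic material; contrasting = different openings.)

repeated period

The cadence pattern HC–PAC–HC–PAC is weak–strong twice, and phrases 3–4 restate phrases 1–2: a period heard twice, not a double period (which would end weakly at phrase 2).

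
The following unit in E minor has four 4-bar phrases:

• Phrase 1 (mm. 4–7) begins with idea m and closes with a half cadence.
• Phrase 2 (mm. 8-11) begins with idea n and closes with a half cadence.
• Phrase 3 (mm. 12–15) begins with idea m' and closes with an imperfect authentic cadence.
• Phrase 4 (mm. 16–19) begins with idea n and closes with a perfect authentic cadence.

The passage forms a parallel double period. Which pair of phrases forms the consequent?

In a double period the first pair of phrases (ending half cadence) is the large antecedent and the second pair (ending perfect authentic cadence) is the large consequent; the consequent is phrases 3 and 4.

phrases 3 and 4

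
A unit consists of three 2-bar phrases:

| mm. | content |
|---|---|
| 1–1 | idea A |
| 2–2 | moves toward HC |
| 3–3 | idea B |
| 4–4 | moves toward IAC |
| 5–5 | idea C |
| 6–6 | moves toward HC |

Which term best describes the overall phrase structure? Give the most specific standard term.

The final phrase closes with a half cadence, which is not stronger than the preceding imperfect authentic cadence; the 3 phrases lack an overall antecedent–consequent design and so form a phrase group.

phrase group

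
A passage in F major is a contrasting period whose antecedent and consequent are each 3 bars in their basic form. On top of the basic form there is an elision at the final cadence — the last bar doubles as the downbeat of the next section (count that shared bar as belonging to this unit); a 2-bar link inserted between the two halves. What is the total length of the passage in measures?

Basic contrasting period: 3 + 3 = 6 bars.
6 (basic form) + 2 (link) = 8.
The elision shares a bar with the next section but does not change this unit's count.

8 measures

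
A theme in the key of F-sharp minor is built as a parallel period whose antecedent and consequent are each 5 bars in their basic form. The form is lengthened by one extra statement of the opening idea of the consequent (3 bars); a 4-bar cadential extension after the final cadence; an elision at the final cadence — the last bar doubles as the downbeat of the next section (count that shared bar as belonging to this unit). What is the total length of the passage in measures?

17 measures

Basic parallel period: 5 + 5 = 10 bars.
10 (basic form) + 3 (extra statement) + 4 (cadential extension) = 17.
The elision shares a bar with the next section but does not change this unit's count.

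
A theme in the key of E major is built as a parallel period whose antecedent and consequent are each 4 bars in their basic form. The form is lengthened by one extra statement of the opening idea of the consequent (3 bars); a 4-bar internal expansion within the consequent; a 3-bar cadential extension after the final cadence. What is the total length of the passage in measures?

Basic parallel period: 4 + 4 = 8 bars.
8 (basic form) + 3 (extra statement) + 4 (internal expansion) + 3 (cadential extension) = 18.

18 measures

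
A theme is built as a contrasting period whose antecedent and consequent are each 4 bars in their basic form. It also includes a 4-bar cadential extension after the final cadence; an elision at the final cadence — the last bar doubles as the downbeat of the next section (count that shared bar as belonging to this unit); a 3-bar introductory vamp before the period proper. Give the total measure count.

15 measures

Basic contrasting period: 4 + 4 = 8 bars.
8 (basic form) + 4 (cadential extension) + 3 (introduction) = 15.
The elision shares a bar with the next section but does not change this unit's count.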